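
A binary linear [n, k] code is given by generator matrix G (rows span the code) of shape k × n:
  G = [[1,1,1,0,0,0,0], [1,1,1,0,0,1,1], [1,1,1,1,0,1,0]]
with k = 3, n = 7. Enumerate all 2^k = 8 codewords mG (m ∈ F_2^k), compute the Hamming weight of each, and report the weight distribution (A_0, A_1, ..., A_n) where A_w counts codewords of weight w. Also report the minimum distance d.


Weight distribution: A_0 = 1, A_2 = 3, A_3 = 1, A_5 = 3. Minimum distance d = 2.

Enumerate all 2^3 = 8 messages m ∈ F_2^3.
For each, compute codeword c = mG in F_2^7, then tally its weight.
  m = 000 → c = 0000000, weight = 0.
  m = 100 → c = 1110000, weight = 3.
  m = 010 → c = 1110011, weight = 5.
  m = 110 → c = 0000011, weight = 2.
  m = 001 → c = 1111010, weight = 5.
  m = 101 → c = 0001010, weight = 2.
  m = 011 → c = 0001001, weight = 2.
  m = 111 → c = 1111001, weight = 5.
Tally weights:
  weight 0: 1 codewords.
  weight 2: 3 codewords.
  weight 3: 1 codewords.
  weight 5: 3 codewords.
Minimum distance d = smallest w > 0 with A_w > 0 = 2.
Sanity: Σ A_w = 8 = 2^3 = 8 ✓.


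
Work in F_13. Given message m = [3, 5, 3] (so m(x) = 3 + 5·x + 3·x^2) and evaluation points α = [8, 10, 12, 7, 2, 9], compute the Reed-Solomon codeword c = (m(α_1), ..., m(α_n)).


c = [1, 2, 1, 3, 12, 5]

Message polynomial: m(x) = 3 + 5·x + 3·x^2 (mod 13).
For each evaluation point α_i, compute m(α_i) mod 13:
  α_1 = 8: Horner steps 3 → 3 → 1, so m(8) = 1.
  α_2 = 10: Horner steps 3 → 9 → 2, so m(10) = 2.
  α_3 = 12: Horner steps 3 → 2 → 1, so m(12) = 1.
  α_4 = 7: Horner steps 3 → 0 → 3, so m(7) = 3.
  α_5 = 2: Horner steps 3 → 11 → 12, so m(2) = 12.
  α_6 = 9: Horner steps 3 → 6 → 5, so m(9) = 5.
Codeword c = [1, 2, 1, 3, 12, 5] ∈ F_13^6.


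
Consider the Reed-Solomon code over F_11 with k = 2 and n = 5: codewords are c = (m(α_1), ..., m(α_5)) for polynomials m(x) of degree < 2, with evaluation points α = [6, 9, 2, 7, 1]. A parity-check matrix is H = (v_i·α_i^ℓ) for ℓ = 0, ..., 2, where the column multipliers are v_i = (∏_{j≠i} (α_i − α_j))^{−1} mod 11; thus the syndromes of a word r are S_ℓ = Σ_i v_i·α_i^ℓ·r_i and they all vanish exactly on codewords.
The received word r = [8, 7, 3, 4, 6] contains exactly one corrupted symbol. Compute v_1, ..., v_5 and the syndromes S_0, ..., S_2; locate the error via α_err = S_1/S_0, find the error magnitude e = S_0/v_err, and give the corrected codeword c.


S = (4, 8, 5), error at position 3, error magnitude e = 1, c = [8, 7, 2, 4, 6].

Step 1: column multipliers v_i = (∏_{j≠i}(α_i − α_j))^{−1} mod 11.
  i = 1 (α = 6): (6−9)(6−2)(6−7)(6−1) = (−3)·4·(−1)·5 = 60 ≡ 5, so v_1 = 5^{−1} = 9 (mod 11).
  i = 2 (α = 9): (9−6)(9−2)(9−7)(9−1) = 3·7·2·8 = 336 ≡ 6, so v_2 = 6^{−1} = 2 (mod 11).
  i = 3 (α = 2): (2−6)(2−9)(2−7)(2−1) = (−4)·(−7)·(−5)·1 = −140 ≡ 3, so v_3 = 3^{−1} = 4 (mod 11).
  i = 4 (α = 7): (7−6)(7−9)(7−2)(7−1) = 1·(−2)·5·6 = −60 ≡ 6, so v_4 = 6^{−1} = 2 (mod 11).
  i = 5 (α = 1): (1−6)(1−9)(1−2)(1−7) = (−5)·(−8)·(−1)·(−6) = 240 ≡ 9, so v_5 = 9^{−1} = 5 (mod 11).
  v = [9, 2, 4, 2, 5].
Step 2: syndromes of r = [8, 7, 3, 4, 6] (all sums mod 11).
  S_0 = Σ v_i r_i = 9·8 + 2·7 + 4·3 + 2·4 + 5·6 = 136 ≡ 4.
  S_1 = Σ v_i α_i r_i = 9·6·8 + 2·9·7 + 4·2·3 + 2·7·4 + 5·1·6 = 668 ≡ 8.
  α_i^2 mod 11 = [3, 4, 4, 5, 1].
  S_2 = Σ v_i α_i^2 r_i = 9·3·8 + 2·4·7 + 4·4·3 + 2·5·4 + 5·1·6 = 390 ≡ 5.
  S = (4, 8, 5) ≠ 0, so r is not a codeword (an error is present).
Step 3: locate the error. For a single error e at position i, S_ℓ = v_i·e·α_i^ℓ, so α_err = S_1/S_0.
  S_0^{−1} = 4^{−1} = 3 (mod 11), so α_err = 8·3 = 24 ≡ 2 = α_3. Error position i = 3.
  Consistency check: S_2/S_1 = 5·7 = 35 ≡ 2 = α_err ✓ (single-error assumption holds).
Step 4: error magnitude e = S_0/v_3 = S_0·∏_{j≠3}(α_3 − α_j) = 4·3 = 12 ≡ 1 (mod 11).
Step 5: correct position 3: c_3 = r_3 − e = 3 − 1 ≡ 2 (mod 11). Hence c = [8, 7, 2, 4, 6].
  Check: interpolating c through the α_i gives m(x) = 10 + 7·x (degree < 2) with m(α_i) = c_i for every i, so c is indeed a codeword.


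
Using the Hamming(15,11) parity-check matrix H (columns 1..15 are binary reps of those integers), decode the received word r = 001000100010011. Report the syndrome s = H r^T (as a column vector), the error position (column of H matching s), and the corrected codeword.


s = (1, 1, 1, 0)^T, error position = 14, corrected codeword c = 001000100010001

Compute s = H r^T mod 2 one row at a time:
  s_1 = 0 + 0 + 0 + 1 + 0 + 0 + 1 + 1 = 3 ≡ 1 (mod 2).
  s_2 = 0 + 0 + 0 + 1 + 0 + 0 + 1 + 1 = 3 ≡ 1 (mod 2).
  s_3 = 0 + 1 + 0 + 1 + 0 + 1 + 1 + 1 = 5 ≡ 1 (mod 2).
  s_4 = 0 + 1 + 0 + 1 + 0 + 1 + 0 + 1 = 4 ≡ 0 (mod 2).
s = (1, 1, 1, 0)^T — this equals column 14 of H (binary 1110), so error is at position 14.
Correct: flip bit 14 of r = 001000100010011 to get c = 001000100010001.


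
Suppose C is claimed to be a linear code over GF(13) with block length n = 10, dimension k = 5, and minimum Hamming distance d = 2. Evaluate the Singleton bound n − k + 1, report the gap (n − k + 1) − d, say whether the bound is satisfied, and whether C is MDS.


Singleton RHS = n − k + 1 = 6, slack = 4, bound satisfied, not MDS.

Singleton bound: d ≤ n − k + 1.
Here n = 10, k = 5, so n − k + 1 = 6.
Given d = 2, check d ≤ 6: YES.
Slack = (n − k + 1) − d = 4.
The code is NOT MDS (slack = 4 > 0).
Description: the claimed parameters are [10, 5, 2]_13; such a code would be non-MDS.


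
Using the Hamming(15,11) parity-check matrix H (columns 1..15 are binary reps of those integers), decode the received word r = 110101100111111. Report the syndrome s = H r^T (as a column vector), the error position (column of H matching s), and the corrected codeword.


s = (0, 1, 1, 1)^T, error position = 7, corrected codeword c = 110101000111111

Compute s = H r^T mod 2 one row at a time:
  s_1 = 0 + 0 + 1 + 1 + 1 + 1 + 1 + 1 = 6 ≡ 0 (mod 2).
  s_2 = 1 + 0 + 1 + 1 + 1 + 1 + 1 + 1 = 7 ≡ 1 (mod 2).
  s_3 = 1 + 0 + 1 + 1 + 1 + 1 + 1 + 1 = 7 ≡ 1 (mod 2).
  s_4 = 1 + 0 + 0 + 1 + 0 + 1 + 1 + 1 = 5 ≡ 1 (mod 2).
s = (0, 1, 1, 1)^T — this equals column 7 of H (binary 0111), so error is at position 7.
Correct: flip bit 7 of r = 110101100111111 to get c = 110101000111111.


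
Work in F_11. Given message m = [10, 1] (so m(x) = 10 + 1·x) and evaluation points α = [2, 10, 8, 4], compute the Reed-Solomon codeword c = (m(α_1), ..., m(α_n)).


c = [1, 9, 7, 3]

Message polynomial: m(x) = 10 + 1·x (mod 11).
For each evaluation point α_i, compute m(α_i) mod 11:
  α_1 = 2: Horner steps 1 → 1, so m(2) = 1.
  α_2 = 10: Horner steps 1 → 9, so m(10) = 9.
  α_3 = 8: Horner steps 1 → 7, so m(8) = 7.
  α_4 = 4: Horner steps 1 → 3, so m(4) = 3.
Codeword c = [1, 9, 7, 3] ∈ F_11^4.


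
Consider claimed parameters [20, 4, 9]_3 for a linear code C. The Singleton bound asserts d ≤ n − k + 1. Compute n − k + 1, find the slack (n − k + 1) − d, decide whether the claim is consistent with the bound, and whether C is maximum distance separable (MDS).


Singleton RHS = n − k + 1 = 17, slack = 8, bound satisfied, not MDS.

Singleton bound: d ≤ n − k + 1.
Here n = 20, k = 4, so n − k + 1 = 17.
Given d = 9, check d ≤ 17: YES.
Slack = (n − k + 1) − d = 8.
The code is NOT MDS (slack = 8 > 0).
Description: the claimed parameters are [20, 4, 9]_3; such a code would be non-MDS.


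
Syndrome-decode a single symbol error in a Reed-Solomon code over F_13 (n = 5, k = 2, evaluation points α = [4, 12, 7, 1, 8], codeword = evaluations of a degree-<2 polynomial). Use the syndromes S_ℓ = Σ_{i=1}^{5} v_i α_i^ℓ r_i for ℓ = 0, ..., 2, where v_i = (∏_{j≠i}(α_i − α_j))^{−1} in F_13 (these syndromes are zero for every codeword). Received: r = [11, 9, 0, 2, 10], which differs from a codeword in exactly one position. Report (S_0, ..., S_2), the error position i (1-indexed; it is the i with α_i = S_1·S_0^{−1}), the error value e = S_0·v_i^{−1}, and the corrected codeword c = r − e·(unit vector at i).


S = (7, 10, 5), error at position 3, error magnitude e = 6, c = [11, 9, 7, 2, 10].

Step 1: column multipliers v_i = (∏_{j≠i}(α_i − α_j))^{−1} mod 13.
  i = 1 (α = 4): (4−12)(4−7)(4−1)(4−8) = (−8)·(−3)·3·(−4) = −288 ≡ 11, so v_1 = 11^{−1} = 6 (mod 13).
  i = 2 (α = 12): (12−4)(12−7)(12−1)(12−8) = 8·5·11·4 = 1760 ≡ 5, so v_2 = 5^{−1} = 8 (mod 13).
  i = 3 (α = 7): (7−4)(7−12)(7−1)(7−8) = 3·(−5)·6·(−1) = 90 ≡ 12, so v_3 = 12^{−1} = 12 (mod 13).
  i = 4 (α = 1): (1−4)(1−12)(1−7)(1−8) = (−3)·(−11)·(−6)·(−7) = 1386 ≡ 8, so v_4 = 8^{−1} = 5 (mod 13).
  i = 5 (α = 8): (8−4)(8−12)(8−7)(8−1) = 4·(−4)·1·7 = −112 ≡ 5, so v_5 = 5^{−1} = 8 (mod 13).
  v = [6, 8, 12, 5, 8].
Step 2: syndromes of r = [11, 9, 0, 2, 10] (all sums mod 13).
  S_0 = Σ v_i r_i = 6·11 + 8·9 + 12·0 + 5·2 + 8·10 = 228 ≡ 7.
  S_1 = Σ v_i α_i r_i = 6·4·11 + 8·12·9 + 12·7·0 + 5·1·2 + 8·8·10 = 1778 ≡ 10.
  α_i^2 mod 13 = [3, 1, 10, 1, 12].
  S_2 = Σ v_i α_i^2 r_i = 6·3·11 + 8·1·9 + 12·10·0 + 5·1·2 + 8·12·10 = 1240 ≡ 5.
  S = (7, 10, 5) ≠ 0, so r is not a codeword (an error is present).
Step 3: locate the error. For a single error e at position i, S_ℓ = v_i·e·α_i^ℓ, so α_err = S_1/S_0.
  S_0^{−1} = 7^{−1} = 2 (mod 13), so α_err = 10·2 = 20 ≡ 7 = α_3. Error position i = 3.
  Consistency check: S_2/S_1 = 5·4 = 20 ≡ 7 = α_err ✓ (single-error assumption holds).
Step 4: error magnitude e = S_0/v_3 = S_0·∏_{j≠3}(α_3 − α_j) = 7·12 = 84 ≡ 6 (mod 13).
Step 5: correct position 3: c_3 = r_3 − e = 0 − 6 ≡ 7 (mod 13). Hence c = [11, 9, 7, 2, 10].
  Check: interpolating c through the α_i gives m(x) = 12 + 3·x (degree < 2) with m(α_i) = c_i for every i, so c is indeed a codeword.


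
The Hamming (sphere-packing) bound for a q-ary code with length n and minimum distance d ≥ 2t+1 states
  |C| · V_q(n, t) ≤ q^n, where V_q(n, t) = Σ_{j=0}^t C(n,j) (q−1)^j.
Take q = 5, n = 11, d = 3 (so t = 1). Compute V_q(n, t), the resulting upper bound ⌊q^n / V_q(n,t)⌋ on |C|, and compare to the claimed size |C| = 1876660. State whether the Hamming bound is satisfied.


V_q(n, t) = 45, q^n = 48828125, Hamming bound = 1085069, |C| = 1876660 > bound (violated).

Step 1: Compute V_q(n, t) = Σ_{j=0}^1 C(n, j) (q−1)^j.
  j = 0: C(11,0)·(4)^0 = 1·1 = 1.
  j = 1: C(11,1)·(4)^1 = 11·4 = 44.
  V_q(n, t) = 1 + 44 = 45.
Step 2: q^n = 5^11 = 48828125.
Step 3: Hamming bound ⌊q^n / V_q(n,t)⌋ = ⌊48828125/45⌋ = 1085069.
Step 4: Compare |C| = 1876660 to 1085069: violated.
The claimed |C| lies above the Hamming bound, so no 5-ary code of length 11 with d ≥ 3 can have 1876660 codewords.


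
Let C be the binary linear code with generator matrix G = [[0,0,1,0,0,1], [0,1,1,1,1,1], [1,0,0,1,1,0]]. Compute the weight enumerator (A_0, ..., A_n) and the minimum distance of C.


Weight distribution: A_0 = 1, A_2 = 2, A_3 = 2, A_4 = 1, A_5 = 2. Minimum distance d = 2.

Enumerate all 2^3 = 8 messages m ∈ F_2^3.
For each, compute codeword c = mG in F_2^6, then tally its weight.
  m = 000 → c = 000000, weight = 0.
  m = 100 → c = 001001, weight = 2.
  m = 010 → c = 011111, weight = 5.
  m = 110 → c = 010110, weight = 3.
  m = 001 → c = 100110, weight = 3.
  m = 101 → c = 101111, weight = 5.
  m = 011 → c = 111001, weight = 4.
  m = 111 → c = 110000, weight = 2.
Tally weights:
  weight 0: 1 codewords.
  weight 2: 2 codewords.
  weight 3: 2 codewords.
  weight 4: 1 codewords.
  weight 5: 2 codewords.
Minimum distance d = smallest w > 0 with A_w > 0 = 2.
Sanity: Σ A_w = 8 = 2^3 = 8 ✓.


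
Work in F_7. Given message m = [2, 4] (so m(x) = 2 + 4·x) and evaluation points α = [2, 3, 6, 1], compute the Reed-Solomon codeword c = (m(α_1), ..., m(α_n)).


c = [3, 0, 5, 6]

Message polynomial: m(x) = 2 + 4·x (mod 7).
For each evaluation point α_i, compute m(α_i) mod 7:
  α_1 = 2: Horner steps 4 → 3, so m(2) = 3.
  α_2 = 3: Horner steps 4 → 0, so m(3) = 0.
  α_3 = 6: Horner steps 4 → 5, so m(6) = 5.
  α_4 = 1: Horner steps 4 → 6, so m(1) = 6.
Codeword c = [3, 0, 5, 6] ∈ F_7^4.


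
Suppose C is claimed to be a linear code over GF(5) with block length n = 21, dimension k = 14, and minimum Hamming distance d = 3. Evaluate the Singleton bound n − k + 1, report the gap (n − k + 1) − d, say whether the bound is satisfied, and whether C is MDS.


Singleton RHS = n − k + 1 = 8, slack = 5, bound satisfied, not MDS.

Singleton bound: d ≤ n − k + 1.
Here n = 21, k = 14, so n − k + 1 = 8.
Given d = 3, check d ≤ 8: YES.
Slack = (n − k + 1) − d = 5.
The code is NOT MDS (slack = 5 > 0).
Description: the claimed parameters are [21, 14, 3]_5; such a code would be non-MDS.


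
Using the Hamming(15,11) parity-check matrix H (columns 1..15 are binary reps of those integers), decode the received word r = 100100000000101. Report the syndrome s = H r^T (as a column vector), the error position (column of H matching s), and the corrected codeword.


s = (0, 1, 1, 1)^T, error position = 7, corrected codeword c = 100100100000101

Compute s = H r^T mod 2 one row at a time:
  s_1 = 0 + 0 + 0 + 0 + 0 + 1 + 0 + 1 = 2 ≡ 0 (mod 2).
  s_2 = 1 + 0 + 0 + 0 + 0 + 1 + 0 + 1 = 3 ≡ 1 (mod 2).
  s_3 = 0 + 0 + 0 + 0 + 0 + 0 + 0 + 1 = 1 ≡ 1 (mod 2).
  s_4 = 1 + 0 + 0 + 0 + 0 + 0 + 1 + 1 = 3 ≡ 1 (mod 2).
s = (0, 1, 1, 1)^T — this equals column 7 of H (binary 0111), so error is at position 7.
Correct: flip bit 7 of r = 100100000000101 to get c = 100100100000101.


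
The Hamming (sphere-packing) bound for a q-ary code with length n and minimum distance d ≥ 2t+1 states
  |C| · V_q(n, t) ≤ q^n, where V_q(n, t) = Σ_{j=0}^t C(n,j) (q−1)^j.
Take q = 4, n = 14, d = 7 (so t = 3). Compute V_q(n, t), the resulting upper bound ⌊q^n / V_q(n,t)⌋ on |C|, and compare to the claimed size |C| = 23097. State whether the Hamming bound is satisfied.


V_q(n, t) = 10690, q^n = 268435456, Hamming bound = 25110, |C| = 23097 ≤ bound (satisfied).

Step 1: Compute V_q(n, t) = Σ_{j=0}^3 C(n, j) (q−1)^j.
  j = 0: C(14,0)·(3)^0 = 1·1 = 1.
  j = 1: C(14,1)·(3)^1 = 14·3 = 42.
  j = 2: C(14,2)·(3)^2 = 91·9 = 819.
  j = 3: C(14,3)·(3)^3 = 364·27 = 9828.
  V_q(n, t) = 1 + 42 + 819 + 9828 = 10690.
Step 2: q^n = 4^14 = 268435456.
Step 3: Hamming bound ⌊q^n / V_q(n,t)⌋ = ⌊268435456/10690⌋ = 25110.
Step 4: Compare |C| = 23097 to 25110: satisfied.
The claimed |C| lies below the Hamming bound.


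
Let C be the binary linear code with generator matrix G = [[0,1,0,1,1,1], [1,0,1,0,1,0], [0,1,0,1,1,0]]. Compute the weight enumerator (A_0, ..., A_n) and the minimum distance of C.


Weight distribution: A_0 = 1, A_1 = 1, A_3 = 2, A_4 = 3, A_5 = 1. Minimum distance d = 1.

Enumerate all 2^3 = 8 messages m ∈ F_2^3.
For each, compute codeword c = mG in F_2^6, then tally its weight.
  m = 000 → c = 000000, weight = 0.
  m = 100 → c = 010111, weight = 4.
  m = 010 → c = 101010, weight = 3.
  m = 110 → c = 111101, weight = 5.
  m = 001 → c = 010110, weight = 3.
  m = 101 → c = 000001, weight = 1.
  m = 011 → c = 111100, weight = 4.
  m = 111 → c = 101011, weight = 4.
Tally weights:
  weight 0: 1 codewords.
  weight 1: 1 codewords.
  weight 3: 2 codewords.
  weight 4: 3 codewords.
  weight 5: 1 codewords.
Minimum distance d = smallest w > 0 with A_w > 0 = 1.
Sanity: Σ A_w = 8 = 2^3 = 8 ✓.


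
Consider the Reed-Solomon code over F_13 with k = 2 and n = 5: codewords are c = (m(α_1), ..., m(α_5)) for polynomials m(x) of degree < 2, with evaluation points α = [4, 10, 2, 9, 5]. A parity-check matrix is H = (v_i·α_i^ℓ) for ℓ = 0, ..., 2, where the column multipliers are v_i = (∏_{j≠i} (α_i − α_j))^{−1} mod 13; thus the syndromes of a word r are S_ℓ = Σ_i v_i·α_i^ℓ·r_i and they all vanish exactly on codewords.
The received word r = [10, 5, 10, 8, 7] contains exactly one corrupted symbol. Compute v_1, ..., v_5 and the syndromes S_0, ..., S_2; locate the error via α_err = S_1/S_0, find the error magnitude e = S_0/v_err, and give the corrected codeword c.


S = (3, 6, 12), error at position 3, error magnitude e = 7, c = [10, 5, 3, 8, 7].

Step 1: column multipliers v_i = (∏_{j≠i}(α_i − α_j))^{−1} mod 13.
  i = 1 (α = 4): (4−10)(4−2)(4−9)(4−5) = (−6)·2·(−5)·(−1) = −60 ≡ 5, so v_1 = 5^{−1} = 8 (mod 13).
  i = 2 (α = 10): (10−4)(10−2)(10−9)(10−5) = 6·8·1·5 = 240 ≡ 6, so v_2 = 6^{−1} = 11 (mod 13).
  i = 3 (α = 2): (2−4)(2−10)(2−9)(2−5) = (−2)·(−8)·(−7)·(−3) = 336 ≡ 11, so v_3 = 11^{−1} = 6 (mod 13).
  i = 4 (α = 9): (9−4)(9−10)(9−2)(9−5) = 5·(−1)·7·4 = −140 ≡ 3, so v_4 = 3^{−1} = 9 (mod 13).
  i = 5 (α = 5): (5−4)(5−10)(5−2)(5−9) = 1·(−5)·3·(−4) = 60 ≡ 8, so v_5 = 8^{−1} = 5 (mod 13).
  v = [8, 11, 6, 9, 5].
Step 2: syndromes of r = [10, 5, 10, 8, 7] (all sums mod 13).
  S_0 = Σ v_i r_i = 8·10 + 11·5 + 6·10 + 9·8 + 5·7 = 302 ≡ 3.
  S_1 = Σ v_i α_i r_i = 8·4·10 + 11·10·5 + 6·2·10 + 9·9·8 + 5·5·7 = 1813 ≡ 6.
  α_i^2 mod 13 = [3, 9, 4, 3, 12].
  S_2 = Σ v_i α_i^2 r_i = 8·3·10 + 11·9·5 + 6·4·10 + 9·3·8 + 5·12·7 = 1611 ≡ 12.
  S = (3, 6, 12) ≠ 0, so r is not a codeword (an error is present).
Step 3: locate the error. For a single error e at position i, S_ℓ = v_i·e·α_i^ℓ, so α_err = S_1/S_0.
  S_0^{−1} = 3^{−1} = 9 (mod 13), so α_err = 6·9 = 54 ≡ 2 = α_3. Error position i = 3.
  Consistency check: S_2/S_1 = 12·11 = 132 ≡ 2 = α_err ✓ (single-error assumption holds).
Step 4: error magnitude e = S_0/v_3 = S_0·∏_{j≠3}(α_3 − α_j) = 3·11 = 33 ≡ 7 (mod 13).
Step 5: correct position 3: c_3 = r_3 − e = 10 − 7 ≡ 3 (mod 13). Hence c = [10, 5, 3, 8, 7].
  Check: interpolating c through the α_i gives m(x) = 9 + 10·x (degree < 2) with m(α_i) = c_i for every i, so c is indeed a codeword.


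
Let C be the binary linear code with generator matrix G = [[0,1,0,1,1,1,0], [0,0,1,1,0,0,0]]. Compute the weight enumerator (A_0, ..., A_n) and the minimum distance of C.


Weight distribution: A_0 = 1, A_2 = 1, A_4 = 2. Minimum distance d = 2.

Enumerate all 2^2 = 4 messages m ∈ F_2^2.
For each, compute codeword c = mG in F_2^7, then tally its weight.
  m = 00 → c = 0000000, weight = 0.
  m = 10 → c = 0101110, weight = 4.
  m = 01 → c = 0011000, weight = 2.
  m = 11 → c = 0110110, weight = 4.
Tally weights:
  weight 0: 1 codewords.
  weight 2: 1 codewords.
  weight 4: 2 codewords.
Minimum distance d = smallest w > 0 with A_w > 0 = 2.
Sanity: Σ A_w = 4 = 2^2 = 4 ✓.


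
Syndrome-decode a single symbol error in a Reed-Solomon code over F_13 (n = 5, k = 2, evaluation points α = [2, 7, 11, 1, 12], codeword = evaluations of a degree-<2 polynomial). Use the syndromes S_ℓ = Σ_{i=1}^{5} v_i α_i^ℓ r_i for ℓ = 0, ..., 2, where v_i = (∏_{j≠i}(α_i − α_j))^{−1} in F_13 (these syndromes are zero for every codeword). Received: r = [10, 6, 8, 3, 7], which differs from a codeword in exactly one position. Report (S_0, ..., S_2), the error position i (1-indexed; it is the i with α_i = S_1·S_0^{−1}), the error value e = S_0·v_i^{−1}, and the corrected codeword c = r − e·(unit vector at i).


S = (11, 2, 11), error at position 5, error magnitude e = 5, c = [10, 6, 8, 3, 2].

Step 1: column multipliers v_i = (∏_{j≠i}(α_i − α_j))^{−1} mod 13.
  i = 1 (α = 2): (2−7)(2−11)(2−1)(2−12) = (−5)·(−9)·1·(−10) = −450 ≡ 5, so v_1 = 5^{−1} = 8 (mod 13).
  i = 2 (α = 7): (7−2)(7−11)(7−1)(7−12) = 5·(−4)·6·(−5) = 600 ≡ 2, so v_2 = 2^{−1} = 7 (mod 13).
  i = 3 (α = 11): (11−2)(11−7)(11−1)(11−12) = 9·4·10·(−1) = −360 ≡ 4, so v_3 = 4^{−1} = 10 (mod 13).
  i = 4 (α = 1): (1−2)(1−7)(1−11)(1−12) = (−1)·(−6)·(−10)·(−11) = 660 ≡ 10, so v_4 = 10^{−1} = 4 (mod 13).
  i = 5 (α = 12): (12−2)(12−7)(12−11)(12−1) = 10·5·1·11 = 550 ≡ 4, so v_5 = 4^{−1} = 10 (mod 13).
  v = [8, 7, 10, 4, 10].
Step 2: syndromes of r = [10, 6, 8, 3, 7] (all sums mod 13).
  S_0 = Σ v_i r_i = 8·10 + 7·6 + 10·8 + 4·3 + 10·7 = 284 ≡ 11.
  S_1 = Σ v_i α_i r_i = 8·2·10 + 7·7·6 + 10·11·8 + 4·1·3 + 10·12·7 = 2186 ≡ 2.
  α_i^2 mod 13 = [4, 10, 4, 1, 1].
  S_2 = Σ v_i α_i^2 r_i = 8·4·10 + 7·10·6 + 10·4·8 + 4·1·3 + 10·1·7 = 1142 ≡ 11.
  S = (11, 2, 11) ≠ 0, so r is not a codeword (an error is present).
Step 3: locate the error. For a single error e at position i, S_ℓ = v_i·e·α_i^ℓ, so α_err = S_1/S_0.
  S_0^{−1} = 11^{−1} = 6 (mod 13), so α_err = 2·6 = 12 ≡ 12 = α_5. Error position i = 5.
  Consistency check: S_2/S_1 = 11·7 = 77 ≡ 12 = α_err ✓ (single-error assumption holds).
Step 4: error magnitude e = S_0/v_5 = S_0·∏_{j≠5}(α_5 − α_j) = 11·4 = 44 ≡ 5 (mod 13).
Step 5: correct position 5: c_5 = r_5 − e = 7 − 5 ≡ 2 (mod 13). Hence c = [10, 6, 8, 3, 2].
  Check: interpolating c through the α_i gives m(x) = 9 + 7·x (degree < 2) with m(α_i) = c_i for every i, so c is indeed a codeword.


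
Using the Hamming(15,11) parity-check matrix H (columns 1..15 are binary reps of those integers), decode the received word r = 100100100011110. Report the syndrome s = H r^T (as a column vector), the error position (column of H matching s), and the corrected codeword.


s = (0, 1, 1, 0)^T, error position = 6, corrected codeword c = 100101100011110

Compute s = H r^T mod 2 one row at a time:
  s_1 = 0 + 0 + 0 + 1 + 1 + 1 + 1 + 0 = 4 ≡ 0 (mod 2).
  s_2 = 1 + 0 + 0 + 1 + 1 + 1 + 1 + 0 = 5 ≡ 1 (mod 2).
  s_3 = 0 + 0 + 0 + 1 + 0 + 1 + 1 + 0 = 3 ≡ 1 (mod 2).
  s_4 = 1 + 0 + 0 + 1 + 0 + 1 + 1 + 0 = 4 ≡ 0 (mod 2).
s = (0, 1, 1, 0)^T — this equals column 6 of H (binary 0110), so error is at position 6.
Correct: flip bit 6 of r = 100100100011110 to get c = 100101100011110.


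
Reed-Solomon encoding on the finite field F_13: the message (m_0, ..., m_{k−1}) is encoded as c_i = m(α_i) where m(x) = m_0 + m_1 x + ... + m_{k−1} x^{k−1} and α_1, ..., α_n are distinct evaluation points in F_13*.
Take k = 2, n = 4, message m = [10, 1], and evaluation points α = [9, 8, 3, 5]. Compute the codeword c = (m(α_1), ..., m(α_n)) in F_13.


c = [6, 5, 0, 2]

Message polynomial: m(x) = 10 + 1·x (mod 13).
For each evaluation point α_i, compute m(α_i) mod 13:
  α_1 = 9: Horner steps 1 → 6, so m(9) = 6.
  α_2 = 8: Horner steps 1 → 5, so m(8) = 5.
  α_3 = 3: Horner steps 1 → 0, so m(3) = 0.
  α_4 = 5: Horner steps 1 → 2, so m(5) = 2.
Codeword c = [6, 5, 0, 2] ∈ F_13^4.


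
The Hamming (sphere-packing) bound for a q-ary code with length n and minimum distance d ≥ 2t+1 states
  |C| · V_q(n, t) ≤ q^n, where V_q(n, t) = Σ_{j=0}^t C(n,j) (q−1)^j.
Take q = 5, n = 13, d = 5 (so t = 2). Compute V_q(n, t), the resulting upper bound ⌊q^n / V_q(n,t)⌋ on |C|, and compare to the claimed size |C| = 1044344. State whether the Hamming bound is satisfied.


V_q(n, t) = 1301, q^n = 1220703125, Hamming bound = 938280, |C| = 1044344 > bound (violated).

Step 1: Compute V_q(n, t) = Σ_{j=0}^2 C(n, j) (q−1)^j.
  j = 0: C(13,0)·(4)^0 = 1·1 = 1.
  j = 1: C(13,1)·(4)^1 = 13·4 = 52.
  j = 2: C(13,2)·(4)^2 = 78·16 = 1248.
  V_q(n, t) = 1 + 52 + 1248 = 1301.
Step 2: q^n = 5^13 = 1220703125.
Step 3: Hamming bound ⌊q^n / V_q(n,t)⌋ = ⌊1220703125/1301⌋ = 938280.
Step 4: Compare |C| = 1044344 to 938280: violated.
The claimed |C| lies above the Hamming bound, so no 5-ary code of length 13 with d ≥ 5 can have 1044344 codewords.


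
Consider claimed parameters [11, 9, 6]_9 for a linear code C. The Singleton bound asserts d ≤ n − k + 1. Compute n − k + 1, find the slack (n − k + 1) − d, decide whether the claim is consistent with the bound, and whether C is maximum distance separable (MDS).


Singleton RHS = n − k + 1 = 3, slack = -3, bound violated (no such code; not MDS).

Singleton bound: d ≤ n − k + 1.
Here n = 11, k = 9, so n − k + 1 = 3.
Given d = 6, check d ≤ 3: NO.
Slack = (n − k + 1) − d = -3.
The slack is negative: d = 6 exceeds n − k + 1 = 3 by 3, so the Singleton bound is violated and no linear [11, 9, 6]_9 code can exist. In particular it is not MDS (MDS requires d = n − k + 1 exactly).
Description: the claimed parameters are [11, 9, 6]_9; such a code would be impossible (violates the Singleton bound).


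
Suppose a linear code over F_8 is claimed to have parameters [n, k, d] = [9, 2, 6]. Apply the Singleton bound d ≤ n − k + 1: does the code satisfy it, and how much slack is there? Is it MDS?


Singleton RHS = n − k + 1 = 8, slack = 2, bound satisfied, not MDS.

Singleton bound: d ≤ n − k + 1.
Here n = 9, k = 2, so n − k + 1 = 8.
Given d = 6, check d ≤ 8: YES.
Slack = (n − k + 1) − d = 2.
The code is NOT MDS (slack = 2 > 0).
Description: the claimed parameters are [9, 2, 6]_8; such a code would be non-MDS.


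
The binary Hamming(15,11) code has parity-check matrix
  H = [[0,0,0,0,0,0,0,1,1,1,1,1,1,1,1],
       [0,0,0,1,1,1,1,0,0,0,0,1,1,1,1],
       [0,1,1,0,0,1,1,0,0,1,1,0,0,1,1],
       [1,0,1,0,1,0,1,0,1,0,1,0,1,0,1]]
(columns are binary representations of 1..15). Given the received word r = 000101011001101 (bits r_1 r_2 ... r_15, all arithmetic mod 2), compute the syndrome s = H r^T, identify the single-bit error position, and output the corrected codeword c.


s = (1, 1, 0, 1)^T, error position = 13, corrected codeword c = 000101011001001

Compute s = H r^T mod 2 one row at a time:
  s_1 = 1 + 1 + 0 + 0 + 1 + 1 + 0 + 1 = 5 ≡ 1 (mod 2).
  s_2 = 1 + 0 + 1 + 0 + 1 + 1 + 0 + 1 = 5 ≡ 1 (mod 2).
  s_3 = 0 + 0 + 1 + 0 + 0 + 0 + 0 + 1 = 2 ≡ 0 (mod 2).
  s_4 = 0 + 0 + 0 + 0 + 1 + 0 + 1 + 1 = 3 ≡ 1 (mod 2).
s = (1, 1, 0, 1)^T — this equals column 13 of H (binary 1101), so error is at position 13.
Correct: flip bit 13 of r = 000101011001101 to get c = 000101011001001.


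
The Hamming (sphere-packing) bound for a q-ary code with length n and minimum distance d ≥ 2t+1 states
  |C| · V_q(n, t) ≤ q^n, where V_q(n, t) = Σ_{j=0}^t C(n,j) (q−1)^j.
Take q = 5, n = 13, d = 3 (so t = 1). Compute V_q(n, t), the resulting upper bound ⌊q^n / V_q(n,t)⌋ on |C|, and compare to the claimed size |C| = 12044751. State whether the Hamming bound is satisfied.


V_q(n, t) = 53, q^n = 1220703125, Hamming bound = 23032134, |C| = 12044751 ≤ bound (satisfied).

Step 1: Compute V_q(n, t) = Σ_{j=0}^1 C(n, j) (q−1)^j.
  j = 0: C(13,0)·(4)^0 = 1·1 = 1.
  j = 1: C(13,1)·(4)^1 = 13·4 = 52.
  V_q(n, t) = 1 + 52 = 53.
Step 2: q^n = 5^13 = 1220703125.
Step 3: Hamming bound ⌊q^n / V_q(n,t)⌋ = ⌊1220703125/53⌋ = 23032134.
Step 4: Compare |C| = 12044751 to 23032134: satisfied.
The claimed |C| lies below the Hamming bound.


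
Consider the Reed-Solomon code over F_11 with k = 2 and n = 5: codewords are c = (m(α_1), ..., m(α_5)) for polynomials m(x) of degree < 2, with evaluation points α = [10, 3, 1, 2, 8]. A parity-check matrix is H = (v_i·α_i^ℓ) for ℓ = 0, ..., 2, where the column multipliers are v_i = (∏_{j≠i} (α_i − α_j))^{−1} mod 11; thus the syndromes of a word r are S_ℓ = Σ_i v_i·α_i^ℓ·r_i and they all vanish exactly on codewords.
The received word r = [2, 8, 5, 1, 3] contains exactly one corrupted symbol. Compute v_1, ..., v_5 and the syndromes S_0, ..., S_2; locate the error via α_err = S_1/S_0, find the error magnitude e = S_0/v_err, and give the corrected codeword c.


S = (9, 6, 4), error at position 5, error magnitude e = 4, c = [2, 8, 5, 1, 10].

Step 1: column multipliers v_i = (∏_{j≠i}(α_i − α_j))^{−1} mod 11.
  i = 1 (α = 10): (10−3)(10−1)(10−2)(10−8) = 7·9·8·2 = 1008 ≡ 7, so v_1 = 7^{−1} = 8 (mod 11).
  i = 2 (α = 3): (3−10)(3−1)(3−2)(3−8) = (−7)·2·1·(−5) = 70 ≡ 4, so v_2 = 4^{−1} = 3 (mod 11).
  i = 3 (α = 1): (1−10)(1−3)(1−2)(1−8) = (−9)·(−2)·(−1)·(−7) = 126 ≡ 5, so v_3 = 5^{−1} = 9 (mod 11).
  i = 4 (α = 2): (2−10)(2−3)(2−1)(2−8) = (−8)·(−1)·1·(−6) = −48 ≡ 7, so v_4 = 7^{−1} = 8 (mod 11).
  i = 5 (α = 8): (8−10)(8−3)(8−1)(8−2) = (−2)·5·7·6 = −420 ≡ 9, so v_5 = 9^{−1} = 5 (mod 11).
  v = [8, 3, 9, 8, 5].
Step 2: syndromes of r = [2, 8, 5, 1, 3] (all sums mod 11).
  S_0 = Σ v_i r_i = 8·2 + 3·8 + 9·5 + 8·1 + 5·3 = 108 ≡ 9.
  S_1 = Σ v_i α_i r_i = 8·10·2 + 3·3·8 + 9·1·5 + 8·2·1 + 5·8·3 = 413 ≡ 6.
  α_i^2 mod 11 = [1, 9, 1, 4, 9].
  S_2 = Σ v_i α_i^2 r_i = 8·1·2 + 3·9·8 + 9·1·5 + 8·4·1 + 5·9·3 = 444 ≡ 4.
  S = (9, 6, 4) ≠ 0, so r is not a codeword (an error is present).
Step 3: locate the error. For a single error e at position i, S_ℓ = v_i·e·α_i^ℓ, so α_err = S_1/S_0.
  S_0^{−1} = 9^{−1} = 5 (mod 11), so α_err = 6·5 = 30 ≡ 8 = α_5. Error position i = 5.
  Consistency check: S_2/S_1 = 4·2 = 8 ≡ 8 = α_err ✓ (single-error assumption holds).
Step 4: error magnitude e = S_0/v_5 = S_0·∏_{j≠5}(α_5 − α_j) = 9·9 = 81 ≡ 4 (mod 11).
Step 5: correct position 5: c_5 = r_5 − e = 3 − 4 ≡ 10 (mod 11). Hence c = [2, 8, 5, 1, 10].
  Check: interpolating c through the α_i gives m(x) = 9 + 7·x (degree < 2) with m(α_i) = c_i for every i, so c is indeed a codeword.


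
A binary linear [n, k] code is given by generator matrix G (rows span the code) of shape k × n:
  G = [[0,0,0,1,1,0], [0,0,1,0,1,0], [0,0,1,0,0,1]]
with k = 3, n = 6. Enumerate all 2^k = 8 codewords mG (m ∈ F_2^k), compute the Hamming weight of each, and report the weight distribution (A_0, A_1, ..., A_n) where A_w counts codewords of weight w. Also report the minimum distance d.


Weight distribution: A_0 = 1, A_2 = 6, A_4 = 1. Minimum distance d = 2.

Enumerate all 2^3 = 8 messages m ∈ F_2^3.
For each, compute codeword c = mG in F_2^6, then tally its weight.
  m = 000 → c = 000000, weight = 0.
  m = 100 → c = 000110, weight = 2.
  m = 010 → c = 001010, weight = 2.
  m = 110 → c = 001100, weight = 2.
  m = 001 → c = 001001, weight = 2.
  m = 101 → c = 001111, weight = 4.
  m = 011 → c = 000011, weight = 2.
  m = 111 → c = 000101, weight = 2.
Tally weights:
  weight 0: 1 codewords.
  weight 2: 6 codewords.
  weight 4: 1 codewords.
Minimum distance d = smallest w > 0 with A_w > 0 = 2.
Sanity: Σ A_w = 8 = 2^3 = 8 ✓.


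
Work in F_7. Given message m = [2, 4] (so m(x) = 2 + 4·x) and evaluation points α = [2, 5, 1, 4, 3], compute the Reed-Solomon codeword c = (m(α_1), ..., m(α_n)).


c = [3, 1, 6, 4, 0]

Message polynomial: m(x) = 2 + 4·x (mod 7).
For each evaluation point α_i, compute m(α_i) mod 7:
  α_1 = 2: Horner steps 4 → 3, so m(2) = 3.
  α_2 = 5: Horner steps 4 → 1, so m(5) = 1.
  α_3 = 1: Horner steps 4 → 6, so m(1) = 6.
  α_4 = 4: Horner steps 4 → 4, so m(4) = 4.
  α_5 = 3: Horner steps 4 → 0, so m(3) = 0.
Codeword c = [3, 1, 6, 4, 0] ∈ F_7^5.


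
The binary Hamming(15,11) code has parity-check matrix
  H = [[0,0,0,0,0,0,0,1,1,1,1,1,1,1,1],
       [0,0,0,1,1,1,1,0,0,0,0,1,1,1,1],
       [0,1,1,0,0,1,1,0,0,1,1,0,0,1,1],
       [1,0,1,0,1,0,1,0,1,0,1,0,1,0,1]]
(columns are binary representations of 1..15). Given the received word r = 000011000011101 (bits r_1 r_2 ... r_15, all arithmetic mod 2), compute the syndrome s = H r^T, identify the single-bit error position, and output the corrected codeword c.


s = (0, 1, 1, 0)^T, error position = 6, corrected codeword c = 000010000011101

Compute s = H r^T mod 2 one row at a time:
  s_1 = 0 + 0 + 0 + 1 + 1 + 1 + 0 + 1 = 4 ≡ 0 (mod 2).
  s_2 = 0 + 1 + 1 + 0 + 1 + 1 + 0 + 1 = 5 ≡ 1 (mod 2).
  s_3 = 0 + 0 + 1 + 0 + 0 + 1 + 0 + 1 = 3 ≡ 1 (mod 2).
  s_4 = 0 + 0 + 1 + 0 + 0 + 1 + 1 + 1 = 4 ≡ 0 (mod 2).
s = (0, 1, 1, 0)^T — this equals column 6 of H (binary 0110), so error is at position 6.
Correct: flip bit 6 of r = 000011000011101 to get c = 000010000011101.


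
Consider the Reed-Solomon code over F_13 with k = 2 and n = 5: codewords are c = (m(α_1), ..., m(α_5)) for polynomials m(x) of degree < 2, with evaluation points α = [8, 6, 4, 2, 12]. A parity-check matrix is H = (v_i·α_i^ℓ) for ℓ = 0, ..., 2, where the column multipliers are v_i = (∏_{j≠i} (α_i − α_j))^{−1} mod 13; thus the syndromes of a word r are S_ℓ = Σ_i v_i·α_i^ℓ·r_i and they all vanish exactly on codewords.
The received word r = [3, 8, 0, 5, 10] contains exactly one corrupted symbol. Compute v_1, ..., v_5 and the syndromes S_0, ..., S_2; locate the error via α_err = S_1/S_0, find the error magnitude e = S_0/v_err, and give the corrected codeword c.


S = (12, 1, 12), error at position 5, error magnitude e = 4, c = [3, 8, 0, 5, 6].

Step 1: column multipliers v_i = (∏_{j≠i}(α_i − α_j))^{−1} mod 13.
  i = 1 (α = 8): (8−6)(8−4)(8−2)(8−12) = 2·4·6·(−4) = −192 ≡ 3, so v_1 = 3^{−1} = 9 (mod 13).
  i = 2 (α = 6): (6−8)(6−4)(6−2)(6−12) = (−2)·2·4·(−6) = 96 ≡ 5, so v_2 = 5^{−1} = 8 (mod 13).
  i = 3 (α = 4): (4−8)(4−6)(4−2)(4−12) = (−4)·(−2)·2·(−8) = −128 ≡ 2, so v_3 = 2^{−1} = 7 (mod 13).
  i = 4 (α = 2): (2−8)(2−6)(2−4)(2−12) = (−6)·(−4)·(−2)·(−10) = 480 ≡ 12, so v_4 = 12^{−1} = 12 (mod 13).
  i = 5 (α = 12): (12−8)(12−6)(12−4)(12−2) = 4·6·8·10 = 1920 ≡ 9, so v_5 = 9^{−1} = 3 (mod 13).
  v = [9, 8, 7, 12, 3].
Step 2: syndromes of r = [3, 8, 0, 5, 10] (all sums mod 13).
  S_0 = Σ v_i r_i = 9·3 + 8·8 + 7·0 + 12·5 + 3·10 = 181 ≡ 12.
  S_1 = Σ v_i α_i r_i = 9·8·3 + 8·6·8 + 7·4·0 + 12·2·5 + 3·12·10 = 1080 ≡ 1.
  α_i^2 mod 13 = [12, 10, 3, 4, 1].
  S_2 = Σ v_i α_i^2 r_i = 9·12·3 + 8·10·8 + 7·3·0 + 12·4·5 + 3·1·10 = 1234 ≡ 12.
  S = (12, 1, 12) ≠ 0, so r is not a codeword (an error is present).
Step 3: locate the error. For a single error e at position i, S_ℓ = v_i·e·α_i^ℓ, so α_err = S_1/S_0.
  S_0^{−1} = 12^{−1} = 12 (mod 13), so α_err = 1·12 = 12 ≡ 12 = α_5. Error position i = 5.
  Consistency check: S_2/S_1 = 12·1 = 12 ≡ 12 = α_err ✓ (single-error assumption holds).
Step 4: error magnitude e = S_0/v_5 = S_0·∏_{j≠5}(α_5 − α_j) = 12·9 = 108 ≡ 4 (mod 13).
Step 5: correct position 5: c_5 = r_5 − e = 10 − 4 ≡ 6 (mod 13). Hence c = [3, 8, 0, 5, 6].
  Check: interpolating c through the α_i gives m(x) = 10 + 4·x (degree < 2) with m(α_i) = c_i for every i, so c is indeed a codeword.


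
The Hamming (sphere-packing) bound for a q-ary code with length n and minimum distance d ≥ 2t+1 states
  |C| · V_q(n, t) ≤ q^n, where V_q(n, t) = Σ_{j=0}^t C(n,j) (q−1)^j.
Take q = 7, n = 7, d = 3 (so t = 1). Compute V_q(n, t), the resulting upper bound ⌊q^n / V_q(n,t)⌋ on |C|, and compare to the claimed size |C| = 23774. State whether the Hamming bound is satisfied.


V_q(n, t) = 43, q^n = 823543, Hamming bound = 19152, |C| = 23774 > bound (violated).

Step 1: Compute V_q(n, t) = Σ_{j=0}^1 C(n, j) (q−1)^j.
  j = 0: C(7,0)·(6)^0 = 1·1 = 1.
  j = 1: C(7,1)·(6)^1 = 7·6 = 42.
  V_q(n, t) = 1 + 42 = 43.
Step 2: q^n = 7^7 = 823543.
Step 3: Hamming bound ⌊q^n / V_q(n,t)⌋ = ⌊823543/43⌋ = 19152.
Step 4: Compare |C| = 23774 to 19152: violated.
The claimed |C| lies above the Hamming bound, so no 7-ary code of length 7 with d ≥ 3 can have 23774 codewords.


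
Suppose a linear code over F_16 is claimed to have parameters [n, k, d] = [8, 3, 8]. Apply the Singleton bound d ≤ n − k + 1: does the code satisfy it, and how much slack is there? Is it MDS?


Singleton RHS = n − k + 1 = 6, slack = -2, bound violated (no such code; not MDS).

Singleton bound: d ≤ n − k + 1.
Here n = 8, k = 3, so n − k + 1 = 6.
Given d = 8, check d ≤ 6: NO.
Slack = (n − k + 1) − d = -2.
The slack is negative: d = 8 exceeds n − k + 1 = 6 by 2, so the Singleton bound is violated and no linear [8, 3, 8]_16 code can exist. In particular it is not MDS (MDS requires d = n − k + 1 exactly).
Description: the claimed parameters are [8, 3, 8]_16; such a code would be impossible (violates the Singleton bound).


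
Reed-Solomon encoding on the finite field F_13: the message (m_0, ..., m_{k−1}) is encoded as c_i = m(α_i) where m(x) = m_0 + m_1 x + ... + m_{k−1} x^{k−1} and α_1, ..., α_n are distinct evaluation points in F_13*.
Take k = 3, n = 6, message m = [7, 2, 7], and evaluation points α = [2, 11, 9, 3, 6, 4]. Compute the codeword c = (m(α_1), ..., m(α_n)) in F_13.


c = [0, 5, 7, 11, 11, 10]

Message polynomial: m(x) = 7 + 2·x + 7·x^2 (mod 13).
For each evaluation point α_i, compute m(α_i) mod 13:
  α_1 = 2: Horner steps 7 → 3 → 0, so m(2) = 0.
  α_2 = 11: Horner steps 7 → 1 → 5, so m(11) = 5.
  α_3 = 9: Horner steps 7 → 0 → 7, so m(9) = 7.
  α_4 = 3: Horner steps 7 → 10 → 11, so m(3) = 11.
  α_5 = 6: Horner steps 7 → 5 → 11, so m(6) = 11.
  α_6 = 4: Horner steps 7 → 4 → 10, so m(4) = 10.
Codeword c = [0, 5, 7, 11, 11, 10] ∈ F_13^6.


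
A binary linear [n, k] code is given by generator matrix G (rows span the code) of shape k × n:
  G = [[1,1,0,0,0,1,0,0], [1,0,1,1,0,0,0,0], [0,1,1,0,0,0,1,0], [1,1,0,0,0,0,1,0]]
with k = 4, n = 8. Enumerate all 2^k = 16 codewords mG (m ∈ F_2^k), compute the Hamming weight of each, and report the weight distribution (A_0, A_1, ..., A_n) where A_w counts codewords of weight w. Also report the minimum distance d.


Weight distribution: A_0 = 1, A_1 = 1, A_2 = 2, A_3 = 6, A_4 = 5, A_5 = 1. Minimum distance d = 1.

Enumerate all 2^4 = 16 messages m ∈ F_2^4.
For each, compute codeword c = mG in F_2^8, then tally its weight.
  m = 0000 → c = 00000000, weight = 0.
  m = 1000 → c = 11000100, weight = 3.
  m = 0100 → c = 10110000, weight = 3.
  m = 1100 → c = 01110100, weight = 4.
  m = 0010 → c = 01100010, weight = 3.
  m = 1010 → c = 10100110, weight = 4.
  m = 0110 → c = 11010010, weight = 4.
  m = 1110 → c = 00010110, weight = 3.
  m = 0001 → c = 11000010, weight = 3.
  m = 1001 → c = 00000110, weight = 2.
  m = 0101 → c = 01110010, weight = 4.
  m = 1101 → c = 10110110, weight = 5.
  m = 0011 → c = 10100000, weight = 2.
  m = 1011 → c = 01100100, weight = 3.
  m = 0111 → c = 00010000, weight = 1.
  m = 1111 → c = 11010100, weight = 4.
Tally weights:
  weight 0: 1 codewords.
  weight 1: 1 codewords.
  weight 2: 2 codewords.
  weight 3: 6 codewords.
  weight 4: 5 codewords.
  weight 5: 1 codewords.
Minimum distance d = smallest w > 0 with A_w > 0 = 1.
Sanity: Σ A_w = 16 = 2^4 = 16 ✓.


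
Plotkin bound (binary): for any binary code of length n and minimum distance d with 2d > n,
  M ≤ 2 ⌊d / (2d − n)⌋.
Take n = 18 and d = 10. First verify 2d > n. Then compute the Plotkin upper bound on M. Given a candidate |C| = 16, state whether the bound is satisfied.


Plotkin bound M ≤ 10; given |C| = 16 > bound (violated).

Check applicability: 2d = 20, n = 18.
2d − n = 2 > 0, so Plotkin applies.
Compute d/(2d−n) = 10/2 ≈ 5.0000.
⌊d/(2d−n)⌋ = 5.
Plotkin bound: M ≤ 2·5 = 10.
Given |C| = 16, check: VIOLATED.
This |C| is above the Plotkin bound, so no binary code with n = 18, d = 10 and 16 codewords exists.


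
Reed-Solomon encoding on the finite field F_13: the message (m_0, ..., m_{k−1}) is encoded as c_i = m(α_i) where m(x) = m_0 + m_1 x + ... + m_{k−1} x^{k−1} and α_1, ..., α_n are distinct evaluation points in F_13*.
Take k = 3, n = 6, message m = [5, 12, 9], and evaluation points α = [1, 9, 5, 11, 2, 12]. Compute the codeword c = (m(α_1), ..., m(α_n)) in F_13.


c = [0, 10, 4, 4, 0, 2]

Message polynomial: m(x) = 5 + 12·x + 9·x^2 (mod 13).
For each evaluation point α_i, compute m(α_i) mod 13:
  α_1 = 1: Horner steps 9 → 8 → 0, so m(1) = 0.
  α_2 = 9: Horner steps 9 → 2 → 10, so m(9) = 10.
  α_3 = 5: Horner steps 9 → 5 → 4, so m(5) = 4.
  α_4 = 11: Horner steps 9 → 7 → 4, so m(11) = 4.
  α_5 = 2: Horner steps 9 → 4 → 0, so m(2) = 0.
  α_6 = 12: Horner steps 9 → 3 → 2, so m(12) = 2.
Codeword c = [0, 10, 4, 4, 0, 2] ∈ F_13^6.


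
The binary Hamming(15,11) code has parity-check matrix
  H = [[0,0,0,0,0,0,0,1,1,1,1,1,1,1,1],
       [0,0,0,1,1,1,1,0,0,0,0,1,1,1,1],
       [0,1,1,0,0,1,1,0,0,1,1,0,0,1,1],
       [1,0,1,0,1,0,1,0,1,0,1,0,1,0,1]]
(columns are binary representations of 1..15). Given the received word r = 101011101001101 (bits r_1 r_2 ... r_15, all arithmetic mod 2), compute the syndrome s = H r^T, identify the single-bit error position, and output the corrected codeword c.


s = (0, 0, 0, 1)^T, error position = 1, corrected codeword c = 001011101001101

Compute s = H r^T mod 2 one row at a time:
  s_1 = 0 + 1 + 0 + 0 + 1 + 1 + 0 + 1 = 4 ≡ 0 (mod 2).
  s_2 = 0 + 1 + 1 + 1 + 1 + 1 + 0 + 1 = 6 ≡ 0 (mod 2).
  s_3 = 0 + 1 + 1 + 1 + 0 + 0 + 0 + 1 = 4 ≡ 0 (mod 2).
  s_4 = 1 + 1 + 1 + 1 + 1 + 0 + 1 + 1 = 7 ≡ 1 (mod 2).
s = (0, 0, 0, 1)^T — this equals column 1 of H (binary 0001), so error is at position 1.
Correct: flip bit 1 of r = 101011101001101 to get c = 001011101001101.
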